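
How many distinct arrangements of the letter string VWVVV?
5! / (4! × 1!) = 5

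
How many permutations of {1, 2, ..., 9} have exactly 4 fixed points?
Choose the 4 fixed points C(9,4) = 126, derange the rest: !5 = Σ_{j=0}^{5} (-1)^j·5!/j! = 120 - 120 + 60 - 20 + 5 - 1 = 44. Product = 126 × 44 = 5544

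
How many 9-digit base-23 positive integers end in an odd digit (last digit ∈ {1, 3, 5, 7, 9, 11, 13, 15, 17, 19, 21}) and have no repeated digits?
Last∈{1,3,5,7,9,11,13,15,17,19,21}. Last=0: 0. Last nonzero: 11×21×P(21,7) = 135377827200. Total = 135377827200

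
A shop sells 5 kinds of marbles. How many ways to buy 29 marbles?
C(29+5-1, 5-1) = C(33, 4) = 40920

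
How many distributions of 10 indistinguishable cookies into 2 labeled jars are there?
C(10+2-1, 2-1) = C(11, 1) = 11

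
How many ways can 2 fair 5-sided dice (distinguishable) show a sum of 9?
Coefficient of x^9 in (x + x² + ... + x^5)^2. By inclusion-exclusion on dice exceeding 5: Σ_j (-1)^j C(2,j)·C(9-1-5j, 1) = C(2,0)·C(8,1) - C(2,1)·C(3,1) = 1·8 - 2·3 = 2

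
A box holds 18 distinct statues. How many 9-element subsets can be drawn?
C(18,9) = 18!/(9!×9!) = 48620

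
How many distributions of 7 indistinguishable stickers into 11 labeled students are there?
C(7+11-1, 11-1) = C(17, 10) = 19448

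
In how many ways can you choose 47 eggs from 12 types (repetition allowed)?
C(47+12-1, 12-1) = C(58, 11) = 227692286640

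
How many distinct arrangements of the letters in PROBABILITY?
11! / (1! × 1! × 1! × 2! × 1! × 2! × 1! × 1! × 1!) = 9979200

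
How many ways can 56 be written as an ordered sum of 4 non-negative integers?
C(56+4-1, 4-1) = C(59, 3) = 32509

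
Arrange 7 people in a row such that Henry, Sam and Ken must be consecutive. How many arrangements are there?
Treat the 3 as one block: (7-3+1)! × 3! = 120 × 6 = 720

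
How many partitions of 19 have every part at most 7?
Let r_j(i) = number of partitions of i into parts ≤ j, for i = 0..19. r_1(i) = 1 for all i; r_j(i) = r_{j-1}(i) + r_j(i-j). Rows j = 2..7: ≤2: 1 1 2 2 3 3 4 4 5 5 6 6 7 7 8 8 9 9 10 10; ≤3: 1 1 2 3 4 5 7 8 10 12 14 16 19 21 24 27 30 33 37 40; ≤4: 1 1 2 3 5 6 9 11 15 18 23 27 34 39 47 54 64 72 84 94; ≤5: 1 1 2 3 5 7 10 13 18 23 30 37 47 57 70 84 101 119 141 164; ≤6: 1 1 2 3 5 7 11 14 20 26 35 44 58 71 90 110 136 163 199 235; ≤7: 1 1 2 3 5 7 11 15 21 28 38 49 65 82 105 131 164 201 248 300. r_7(19) = 300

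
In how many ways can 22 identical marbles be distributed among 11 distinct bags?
C(22+11-1, 11-1) = C(32, 10) = 64512240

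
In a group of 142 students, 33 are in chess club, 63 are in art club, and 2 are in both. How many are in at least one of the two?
|A∪B| = |A| + |B| - |A∩B| = 33 + 63 - 2 = 94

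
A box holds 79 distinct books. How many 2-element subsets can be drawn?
C(79,2) = 79!/(2!×77!) = 3081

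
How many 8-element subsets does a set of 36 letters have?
C(36,8) = 36!/(8!×28!) = 30260340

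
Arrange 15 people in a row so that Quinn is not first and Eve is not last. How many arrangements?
By inclusion-exclusion: 15! - 2×(15-1)! + (15-2)! = 1307674368000 - 174356582400 + 6227020800 = 1139544806400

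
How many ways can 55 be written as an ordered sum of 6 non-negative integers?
C(55+6-1, 6-1) = C(60, 5) = 5461512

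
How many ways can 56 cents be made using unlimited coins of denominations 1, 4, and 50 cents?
Coefficient of x^56 in 1/(1-x^1) · 1/(1-x^4) · 1/(1-x^50). Case on j = number of 50-cent coins (j = 0..1); remainder r = 56 - 50j is made from {1,4} in ⌊r/4⌋+1 ways. r = 56, 6 → 15 + 2 = 17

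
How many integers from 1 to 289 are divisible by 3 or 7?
⌊289/3⌋ + ⌊289/7⌋ - ⌊289/21⌋ = 96 + 41 - 13 = 124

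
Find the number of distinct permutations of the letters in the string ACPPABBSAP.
10! / (1! × 3! × 3! × 2! × 1!) = 50400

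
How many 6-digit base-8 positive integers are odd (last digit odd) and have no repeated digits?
Last∈{1,3,5,7}. Last=0: 0. Last nonzero: 4×6×P(6,4) = 8640. Total = 8640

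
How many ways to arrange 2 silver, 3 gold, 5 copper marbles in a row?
10! / (2! × 3! × 5!) = 2520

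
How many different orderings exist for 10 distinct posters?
10! = 3628800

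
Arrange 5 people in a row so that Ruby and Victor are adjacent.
Treat as block: (5-1)! × 2! = 24 × 2 = 48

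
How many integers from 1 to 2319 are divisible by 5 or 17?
⌊2319/5⌋ + ⌊2319/17⌋ - ⌊2319/85⌋ = 463 + 136 - 27 = 572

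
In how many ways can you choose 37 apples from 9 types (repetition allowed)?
C(37+9-1, 9-1) = C(45, 8) = 215553195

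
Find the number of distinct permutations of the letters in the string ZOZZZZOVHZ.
10! / (6! × 1! × 2! × 1!) = 2520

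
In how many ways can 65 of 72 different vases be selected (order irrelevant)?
C(72,65) = 72!/(65!×7!) = 1473109704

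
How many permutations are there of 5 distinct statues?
5! = 120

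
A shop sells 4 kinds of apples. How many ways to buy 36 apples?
C(36+4-1, 4-1) = C(39, 3) = 9139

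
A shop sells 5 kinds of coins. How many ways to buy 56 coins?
C(56+5-1, 5-1) = C(60, 4) = 487635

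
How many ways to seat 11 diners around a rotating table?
Circular: fix one position, arrange the rest. (11-1)! = 3628800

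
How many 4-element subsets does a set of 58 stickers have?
C(58,4) = 58!/(4!×54!) = 424270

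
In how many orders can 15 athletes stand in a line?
15! = 1307674368000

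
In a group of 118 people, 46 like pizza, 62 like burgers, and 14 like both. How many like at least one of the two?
|A∪B| = |A| + |B| - |A∩B| = 46 + 62 - 14 = 94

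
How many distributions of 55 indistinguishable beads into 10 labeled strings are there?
C(55+10-1, 10-1) = C(64, 9) = 27540584512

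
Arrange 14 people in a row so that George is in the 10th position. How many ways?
Fix one position: (14-1)! = 6227020800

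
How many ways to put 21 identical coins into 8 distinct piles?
C(21+8-1, 8-1) = C(28, 7) = 1184040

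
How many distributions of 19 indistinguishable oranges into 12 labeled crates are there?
C(19+12-1, 12-1) = C(30, 11) = 54627300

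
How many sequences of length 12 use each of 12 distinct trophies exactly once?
12! = 479001600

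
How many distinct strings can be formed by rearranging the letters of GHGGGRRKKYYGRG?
14! / (3! × 2! × 1! × 6! × 2!) = 5045040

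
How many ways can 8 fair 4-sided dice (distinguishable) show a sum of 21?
Coefficient of x^21 in (x + x² + ... + x^4)^8. By inclusion-exclusion on dice exceeding 4: Σ_j (-1)^j C(8,j)·C(21-1-4j, 7) = C(8,0)·C(20,7) - C(8,1)·C(16,7) + C(8,2)·C(12,7) - C(8,3)·C(8,7) = 1·77520 - 8·11440 + 28·792 - 56·8 = 7728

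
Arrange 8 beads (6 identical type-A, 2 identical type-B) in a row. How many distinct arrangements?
8! / (6! × 2!) = 28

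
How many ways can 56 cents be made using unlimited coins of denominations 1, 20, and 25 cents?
Coefficient of x^56 in 1/(1-x^1) · 1/(1-x^20) · 1/(1-x^25). Case on j = number of 25-cent coins (j = 0..2); remainder r = 56 - 25j is made from {1,20} in ⌊r/20⌋+1 ways. r = 56, 31, 6 → 3 + 2 + 1 = 6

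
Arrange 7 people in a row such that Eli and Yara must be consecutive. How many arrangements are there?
Treat the 2 as one block: (7-2+1)! × 2! = 720 × 2 = 1440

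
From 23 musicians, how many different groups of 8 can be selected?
C(23,8) = 23!/(8!×15!) = 490314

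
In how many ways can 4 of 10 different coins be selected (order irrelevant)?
C(10,4) = 10!/(4!×6!) = 210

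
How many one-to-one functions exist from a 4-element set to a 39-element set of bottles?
P(39,4) = 39!/(39-4)! = 1974024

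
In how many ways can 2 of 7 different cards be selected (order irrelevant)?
C(7,2) = 7!/(2!×5!) = 21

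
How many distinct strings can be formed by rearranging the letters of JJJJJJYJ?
8! / (7! × 1!) = 8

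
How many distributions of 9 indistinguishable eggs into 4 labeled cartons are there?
C(9+4-1, 4-1) = C(12, 3) = 220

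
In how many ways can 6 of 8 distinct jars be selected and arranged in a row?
P(8,6) = 8!/(8-6)! = 20160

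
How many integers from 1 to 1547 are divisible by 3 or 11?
⌊1547/3⌋ + ⌊1547/11⌋ - ⌊1547/33⌋ = 515 + 140 - 46 = 609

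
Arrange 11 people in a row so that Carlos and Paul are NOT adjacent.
Total - adjacent = 11! - (11-1)!×2 = 39916800 - 7257600 = 32659200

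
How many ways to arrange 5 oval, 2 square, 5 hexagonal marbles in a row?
12! / (5! × 2! × 5!) = 16632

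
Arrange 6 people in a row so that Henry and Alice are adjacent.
Treat as block: (6-1)! × 2! = 120 × 2 = 240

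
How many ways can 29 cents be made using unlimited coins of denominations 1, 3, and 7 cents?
Coefficient of x^29 in 1/(1-x^1) · 1/(1-x^3) · 1/(1-x^7). Case on j = number of 7-cent coins (j = 0..4); remainder r = 29 - 7j is made from {1,3} in ⌊r/3⌋+1 ways. r = 29, 22, 15, 8, 1 → 10 + 8 + 6 + 3 + 1 = 28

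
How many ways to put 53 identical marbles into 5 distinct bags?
C(53+5-1, 5-1) = C(57, 4) = 395010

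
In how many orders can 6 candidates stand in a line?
6! = 720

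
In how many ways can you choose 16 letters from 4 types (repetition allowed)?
C(16+4-1, 4-1) = C(19, 3) = 969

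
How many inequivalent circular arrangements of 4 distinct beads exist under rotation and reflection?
(4-1)!/2 = 6/2 = 3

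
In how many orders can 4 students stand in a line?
4! = 24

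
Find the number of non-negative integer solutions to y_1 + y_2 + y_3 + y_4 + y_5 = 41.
C(41+5-1, 5-1) = C(45, 4) = 148995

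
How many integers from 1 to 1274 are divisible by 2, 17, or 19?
⌊1274/2⌋+⌊1274/17⌋+⌊1274/19⌋ - ⌊1274/34⌋-⌊1274/38⌋-⌊1274/323⌋ + ⌊1274/646⌋ = 637+74+67 - 37-33-3 + 1 = 706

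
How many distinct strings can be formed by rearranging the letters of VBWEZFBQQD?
10! / (1! × 1! × 1! × 2! × 1! × 1! × 2! × 1!) = 907200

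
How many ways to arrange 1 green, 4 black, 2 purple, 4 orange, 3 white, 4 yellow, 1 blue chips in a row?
19! / (1! × 4! × 2! × 4! × 3! × 4! × 1!) = 733296564000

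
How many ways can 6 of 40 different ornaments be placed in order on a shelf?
P(40,6) = 40!/(40-6)! = 2763633600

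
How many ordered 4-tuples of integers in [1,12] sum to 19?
Coefficient of x^19 in (x + x² + ... + x^12)^4. By inclusion-exclusion on dice exceeding 12: Σ_j (-1)^j C(4,j)·C(19-1-12j, 3) = C(4,0)·C(18,3) - C(4,1)·C(6,3) = 1·816 - 4·20 = 736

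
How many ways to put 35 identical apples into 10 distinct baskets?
C(35+10-1, 10-1) = C(44, 9) = 708930508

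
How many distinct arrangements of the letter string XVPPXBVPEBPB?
12! / (1! × 2! × 4! × 2! × 3!) = 831600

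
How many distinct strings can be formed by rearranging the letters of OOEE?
4! / (2! × 2!) = 6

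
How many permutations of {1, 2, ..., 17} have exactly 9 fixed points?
Choose the 9 fixed points C(17,9) = 24310, derange the rest: !8 = Σ_{j=0}^{8} (-1)^j·8!/j! = 40320 - 40320 + 20160 - 6720 + 1680 - 336 + 56 - 8 + 1 = 14833. Product = 24310 × 14833 = 360590230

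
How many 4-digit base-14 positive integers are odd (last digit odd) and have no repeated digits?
Last∈{1,3,5,7,9,11,13}. Last=0: 0. Last nonzero: 7×12×P(12,2) = 11088. Total = 11088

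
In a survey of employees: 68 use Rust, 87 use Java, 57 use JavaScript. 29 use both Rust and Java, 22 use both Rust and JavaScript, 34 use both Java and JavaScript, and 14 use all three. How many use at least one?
|A∪B∪C| = 68+87+57-29-22-34+14 = 141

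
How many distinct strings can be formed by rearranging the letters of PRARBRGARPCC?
12! / (2! × 1! × 2! × 2! × 1! × 4!) = 2494800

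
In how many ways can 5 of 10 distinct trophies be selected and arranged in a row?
P(10,5) = 10!/(10-5)! = 30240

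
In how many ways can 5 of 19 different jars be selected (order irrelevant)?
C(19,5) = 19!/(5!×14!) = 11628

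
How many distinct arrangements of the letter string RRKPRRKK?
8! / (1! × 3! × 4!) = 280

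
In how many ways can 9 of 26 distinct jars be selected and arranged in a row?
P(26,9) = 26!/(26-9)! = 1133836704000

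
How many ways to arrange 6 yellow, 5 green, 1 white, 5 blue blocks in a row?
17! / (6! × 5! × 1! × 5!) = 34306272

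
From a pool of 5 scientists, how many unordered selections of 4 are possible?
C(5,4) = 5!/(4!×1!) = 5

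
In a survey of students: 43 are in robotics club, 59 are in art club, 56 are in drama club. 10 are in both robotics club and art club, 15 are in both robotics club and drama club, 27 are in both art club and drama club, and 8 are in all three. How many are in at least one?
|A∪B∪C| = 43+59+56-10-15-27+8 = 114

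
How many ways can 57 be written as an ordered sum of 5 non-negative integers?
C(57+5-1, 5-1) = C(61, 4) = 521855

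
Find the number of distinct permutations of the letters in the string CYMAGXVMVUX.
11! / (1! × 2! × 2! × 1! × 1! × 2! × 1! × 1!) = 4989600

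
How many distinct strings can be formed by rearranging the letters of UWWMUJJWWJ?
10! / (1! × 2! × 4! × 3!) = 12600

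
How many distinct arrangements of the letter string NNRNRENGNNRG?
12! / (6! × 1! × 3! × 2!) = 55440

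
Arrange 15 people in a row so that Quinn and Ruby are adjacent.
Treat as block: (15-1)! × 2! = 87178291200 × 2 = 174356582400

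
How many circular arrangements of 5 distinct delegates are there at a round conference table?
Circular: fix one position, arrange the rest. (5-1)! = 24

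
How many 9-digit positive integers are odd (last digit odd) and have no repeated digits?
Last∈{1,3,5,7,9}. Last=0: 0. Last nonzero: 5×8×P(8,7) = 1612800. Total = 1612800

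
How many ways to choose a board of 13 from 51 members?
C(51,13) = 51!/(13!×38!) = 476260169700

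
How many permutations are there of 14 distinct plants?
14! = 87178291200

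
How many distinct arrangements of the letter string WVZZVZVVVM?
10! / (1! × 1! × 5! × 3!) = 5040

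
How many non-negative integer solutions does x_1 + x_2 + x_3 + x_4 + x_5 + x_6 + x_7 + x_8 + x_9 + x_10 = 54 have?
C(54+10-1, 10-1) = C(63, 9) = 23667689815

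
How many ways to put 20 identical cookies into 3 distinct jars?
C(20+3-1, 3-1) = C(22, 2) = 231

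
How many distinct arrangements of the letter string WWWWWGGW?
8! / (2! × 6!) = 28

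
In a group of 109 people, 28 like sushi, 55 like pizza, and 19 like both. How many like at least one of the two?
|A∪B| = |A| + |B| - |A∩B| = 28 + 55 - 19 = 64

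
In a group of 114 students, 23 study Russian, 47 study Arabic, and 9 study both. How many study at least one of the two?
|A∪B| = |A| + |B| - |A∩B| = 23 + 47 - 9 = 61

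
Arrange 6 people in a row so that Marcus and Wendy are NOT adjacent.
Total - adjacent = 6! - (6-1)!×2 = 720 - 240 = 480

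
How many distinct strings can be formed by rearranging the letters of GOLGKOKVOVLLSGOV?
16! / (3! × 3! × 1! × 3! × 2! × 4!) = 2018016000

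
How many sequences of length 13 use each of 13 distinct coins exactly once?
13! = 6227020800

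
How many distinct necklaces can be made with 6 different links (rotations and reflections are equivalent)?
(6-1)!/2 = 120/2 = 60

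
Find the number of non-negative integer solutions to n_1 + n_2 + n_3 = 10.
C(10+3-1, 3-1) = C(12, 2) = 66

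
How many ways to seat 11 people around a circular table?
Circular: fix one position, arrange the rest. (11-1)! = 3628800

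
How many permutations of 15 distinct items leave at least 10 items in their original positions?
Exactly j fixed points: C(15,j)·!(15-j); sum over j ≥ 10 (derangement numbers via !m = (m-1)·(!(m-1) + !(m-2)): !0..!5 = 1, 0, 1, 2, 9, 44). Σ_{j=10}^{15} C(15,j)·!(15-j) = C(15,10)·!5 + C(15,11)·!4 + C(15,12)·!3 + C(15,13)·!2 + C(15,14)·!1 + C(15,15)·!0 = 3003·44 + 1365·9 + 455·2 + 105·1 + 15·0 + 1·1 = 145433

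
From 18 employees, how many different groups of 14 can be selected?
C(18,14) = 18!/(14!×4!) = 3060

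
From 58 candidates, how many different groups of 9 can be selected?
C(58,9) = 58!/(9!×49!) = 10648873950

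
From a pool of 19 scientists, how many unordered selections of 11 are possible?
C(19,11) = 19!/(11!×8!) = 75582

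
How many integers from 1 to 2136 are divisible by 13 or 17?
⌊2136/13⌋ + ⌊2136/17⌋ - ⌊2136/221⌋ = 164 + 125 - 9 = 280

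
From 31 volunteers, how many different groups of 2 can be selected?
C(31,2) = 31!/(2!×29!) = 465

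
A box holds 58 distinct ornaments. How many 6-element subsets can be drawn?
C(58,6) = 58!/(6!×52!) = 40475358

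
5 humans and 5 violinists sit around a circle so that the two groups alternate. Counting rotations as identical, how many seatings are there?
Fix one of the humans: (5-1)! ways for the remaining humans, × 5! ways for the violinists = 24 × 120 = 2880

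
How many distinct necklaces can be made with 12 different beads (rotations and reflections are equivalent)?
(12-1)!/2 = 39916800/2 = 19958400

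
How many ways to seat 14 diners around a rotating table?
Circular: fix one position, arrange the rest. (14-1)! = 6227020800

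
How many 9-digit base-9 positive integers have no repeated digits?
First digit: 8 choices (nonzero). Then descending: 8 × 8 × 7 × 6 × 5 × 4 × 3 × 2 × 1 = 322560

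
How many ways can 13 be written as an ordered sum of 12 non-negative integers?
C(13+12-1, 12-1) = C(24, 11) = 2496144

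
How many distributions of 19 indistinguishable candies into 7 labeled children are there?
C(19+7-1, 7-1) = C(25, 6) = 177100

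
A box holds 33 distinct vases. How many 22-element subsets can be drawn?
C(33,22) = 33!/(22!×11!) = 193536720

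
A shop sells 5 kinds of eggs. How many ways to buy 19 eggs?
C(19+5-1, 5-1) = C(23, 4) = 8855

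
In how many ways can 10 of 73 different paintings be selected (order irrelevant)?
C(73,10) = 73!/(10!×63!) = 621324937376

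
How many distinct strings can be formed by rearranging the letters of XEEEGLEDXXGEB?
13! / (2! × 3! × 1! × 1! × 5! × 1!) = 4324320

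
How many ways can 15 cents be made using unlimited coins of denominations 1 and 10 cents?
Coefficient of x^15 in 1/(1-x^1) · 1/(1-x^10). Use j coins of 10 for j = 0..⌊15/10⌋ = 1, the rest in 1s: 1 + 1 = 2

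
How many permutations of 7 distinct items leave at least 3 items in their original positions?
Exactly j fixed points: C(7,j)·!(7-j); sum over j ≥ 3 (derangement numbers via !m = (m-1)·(!(m-1) + !(m-2)): !0..!4 = 1, 0, 1, 2, 9). Σ_{j=3}^{7} C(7,j)·!(7-j) = C(7,3)·!4 + C(7,4)·!3 + C(7,5)·!2 + C(7,6)·!1 + C(7,7)·!0 = 35·9 + 35·2 + 21·1 + 7·0 + 1·1 = 407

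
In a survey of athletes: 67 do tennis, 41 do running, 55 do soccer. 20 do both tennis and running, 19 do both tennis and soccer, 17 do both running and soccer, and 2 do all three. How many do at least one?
|A∪B∪C| = 67+41+55-20-19-17+2 = 109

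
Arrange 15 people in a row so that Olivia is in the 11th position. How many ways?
Fix one position: (15-1)! = 87178291200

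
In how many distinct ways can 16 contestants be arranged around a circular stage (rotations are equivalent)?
Circular: fix one position, arrange the rest. (16-1)! = 1307674368000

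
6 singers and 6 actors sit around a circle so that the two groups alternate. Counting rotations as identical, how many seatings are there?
Fix one of the singers: (6-1)! ways for the remaining singers, × 6! ways for the actors = 120 × 720 = 86400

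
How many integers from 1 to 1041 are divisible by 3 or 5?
⌊1041/3⌋ + ⌊1041/5⌋ - ⌊1041/15⌋ = 347 + 208 - 69 = 486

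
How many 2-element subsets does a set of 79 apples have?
C(79,2) = 79!/(2!×77!) = 3081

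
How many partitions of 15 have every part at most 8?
Let r_j(i) = number of partitions of i into parts ≤ j, for i = 0..15. r_1(i) = 1 for all i; r_j(i) = r_{j-1}(i) + r_j(i-j). Rows j = 2..8: ≤2: 1 1 2 2 3 3 4 4 5 5 6 6 7 7 8 8; ≤3: 1 1 2 3 4 5 7 8 10 12 14 16 19 21 24 27; ≤4: 1 1 2 3 5 6 9 11 15 18 23 27 34 39 47 54; ≤5: 1 1 2 3 5 7 10 13 18 23 30 37 47 57 70 84; ≤6: 1 1 2 3 5 7 11 14 20 26 35 44 58 71 90 110; ≤7: 1 1 2 3 5 7 11 15 21 28 38 49 65 82 105 131; ≤8: 1 1 2 3 5 7 11 15 22 29 40 52 70 89 116 146. r_8(15) = 146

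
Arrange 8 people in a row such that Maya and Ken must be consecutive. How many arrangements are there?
Treat the 2 as one block: (8-2+1)! × 2! = 5040 × 2 = 10080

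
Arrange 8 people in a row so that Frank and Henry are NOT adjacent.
Total - adjacent = 8! - (8-1)!×2 = 40320 - 10080 = 30240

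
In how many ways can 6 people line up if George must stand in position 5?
Fix one position: (6-1)! = 120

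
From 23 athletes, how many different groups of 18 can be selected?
C(23,18) = 23!/(18!×5!) = 33649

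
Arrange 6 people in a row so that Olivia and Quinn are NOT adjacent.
Total - adjacent = 6! - (6-1)!×2 = 720 - 240 = 480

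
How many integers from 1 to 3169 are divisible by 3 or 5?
⌊3169/3⌋ + ⌊3169/5⌋ - ⌊3169/15⌋ = 1056 + 633 - 211 = 1478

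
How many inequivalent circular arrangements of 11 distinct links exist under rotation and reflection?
(11-1)!/2 = 3628800/2 = 1814400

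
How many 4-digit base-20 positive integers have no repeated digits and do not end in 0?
Last digit: 19 nonzero choices. First digit: 18 (nonzero, ≠last). Middle 2: P(18,2) = 306. Total = 104652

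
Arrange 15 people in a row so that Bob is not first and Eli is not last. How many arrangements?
By inclusion-exclusion: 15! - 2×(15-1)! + (15-2)! = 1307674368000 - 174356582400 + 6227020800 = 1139544806400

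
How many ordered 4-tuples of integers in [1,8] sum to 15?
Coefficient of x^15 in (x + x² + ... + x^8)^4. By inclusion-exclusion on dice exceeding 8: Σ_j (-1)^j C(4,j)·C(15-1-8j, 3) = C(4,0)·C(14,3) - C(4,1)·C(6,3) = 1·364 - 4·20 = 284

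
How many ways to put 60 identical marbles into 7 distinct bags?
C(60+7-1, 7-1) = C(66, 6) = 90858768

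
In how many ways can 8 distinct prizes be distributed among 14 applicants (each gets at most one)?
P(14,8) = 14!/(14-8)! = 121080960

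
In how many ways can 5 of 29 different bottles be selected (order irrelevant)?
C(29,5) = 29!/(5!×24!) = 118755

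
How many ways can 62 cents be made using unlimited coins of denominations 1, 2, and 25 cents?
Coefficient of x^62 in 1/(1-x^1) · 1/(1-x^2) · 1/(1-x^25). Case on j = number of 25-cent coins (j = 0..2); remainder r = 62 - 25j is made from {1,2} in ⌊r/2⌋+1 ways. r = 62, 37, 12 → 32 + 19 + 7 = 58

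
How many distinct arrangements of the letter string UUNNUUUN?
8! / (3! × 5!) = 56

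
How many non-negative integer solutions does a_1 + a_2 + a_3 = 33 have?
C(33+3-1, 3-1) = C(35, 2) = 595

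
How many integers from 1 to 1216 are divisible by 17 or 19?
⌊1216/17⌋ + ⌊1216/19⌋ - ⌊1216/323⌋ = 71 + 64 - 3 = 132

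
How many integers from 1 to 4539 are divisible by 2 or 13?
⌊4539/2⌋ + ⌊4539/13⌋ - ⌊4539/26⌋ = 2269 + 349 - 174 = 2444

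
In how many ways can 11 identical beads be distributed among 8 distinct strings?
C(11+8-1, 8-1) = C(18, 7) = 31824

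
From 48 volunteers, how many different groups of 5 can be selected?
C(48,5) = 48!/(5!×43!) = 1712304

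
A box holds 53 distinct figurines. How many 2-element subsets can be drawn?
C(53,2) = 53!/(2!×51!) = 1378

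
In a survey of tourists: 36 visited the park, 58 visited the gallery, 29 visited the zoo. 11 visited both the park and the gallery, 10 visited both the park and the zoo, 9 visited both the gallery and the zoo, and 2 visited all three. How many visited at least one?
|A∪B∪C| = 36+58+29-11-10-9+2 = 95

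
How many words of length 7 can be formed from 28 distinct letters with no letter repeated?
P(28,7) = 28!/(28-7)! = 5967561600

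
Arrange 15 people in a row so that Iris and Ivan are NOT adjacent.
Total - adjacent = 15! - (15-1)!×2 = 1307674368000 - 174356582400 = 1133317785600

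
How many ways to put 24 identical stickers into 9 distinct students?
C(24+9-1, 9-1) = C(32, 8) = 10518300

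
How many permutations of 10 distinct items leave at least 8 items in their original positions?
Exactly j fixed points: C(10,j)·!(10-j); sum over j ≥ 8 (derangement numbers via !m = (m-1)·(!(m-1) + !(m-2)): !0..!2 = 1, 0, 1). Σ_{j=8}^{10} C(10,j)·!(10-j) = C(10,8)·!2 + C(10,9)·!1 + C(10,10)·!0 = 45·1 + 10·0 + 1·1 = 46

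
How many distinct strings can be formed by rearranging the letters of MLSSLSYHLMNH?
12! / (1! × 2! × 3! × 2! × 1! × 3!) = 3326400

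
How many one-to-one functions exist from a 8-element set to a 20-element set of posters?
P(20,8) = 20!/(20-8)! = 5079110400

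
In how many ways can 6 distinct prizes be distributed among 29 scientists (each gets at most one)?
P(29,6) = 29!/(29-6)! = 342014400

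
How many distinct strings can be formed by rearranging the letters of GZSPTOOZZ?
9! / (1! × 1! × 1! × 3! × 2! × 1!) = 30240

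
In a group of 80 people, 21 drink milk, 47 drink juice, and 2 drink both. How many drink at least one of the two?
|A∪B| = |A| + |B| - |A∩B| = 21 + 47 - 2 = 66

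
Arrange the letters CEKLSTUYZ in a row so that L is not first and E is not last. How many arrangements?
By inclusion-exclusion: 9! - 2×(9-1)! + (9-2)! = 362880 - 80640 + 5040 = 287280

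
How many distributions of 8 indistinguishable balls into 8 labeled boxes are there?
C(8+8-1, 8-1) = C(15, 7) = 6435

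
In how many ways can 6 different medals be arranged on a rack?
6! = 720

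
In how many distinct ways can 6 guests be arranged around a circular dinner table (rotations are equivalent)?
Circular: fix one position, arrange the rest. (6-1)! = 120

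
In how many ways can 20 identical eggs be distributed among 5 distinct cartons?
C(20+5-1, 5-1) = C(24, 4) = 10626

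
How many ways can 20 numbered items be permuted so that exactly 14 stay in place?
Choose the 14 fixed points C(20,14) = 38760, derange the rest: !6 = Σ_{j=0}^{6} (-1)^j·6!/j! = 720 - 720 + 360 - 120 + 30 - 6 + 1 = 265. Product = 38760 × 265 = 10271400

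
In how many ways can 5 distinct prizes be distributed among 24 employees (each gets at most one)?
P(24,5) = 24!/(24-5)! = 5100480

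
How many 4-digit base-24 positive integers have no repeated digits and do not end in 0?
Last digit: 23 nonzero choices. First digit: 22 (nonzero, ≠last). Middle 2: P(22,2) = 462. Total = 233772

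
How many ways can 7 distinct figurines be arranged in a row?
7! = 5040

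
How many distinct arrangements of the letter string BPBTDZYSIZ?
10! / (1! × 2! × 1! × 1! × 1! × 2! × 1! × 1!) = 907200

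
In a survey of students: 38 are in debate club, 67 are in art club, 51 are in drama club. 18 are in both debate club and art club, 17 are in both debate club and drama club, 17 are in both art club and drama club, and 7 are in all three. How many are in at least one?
|A∪B∪C| = 38+67+51-18-17-17+7 = 111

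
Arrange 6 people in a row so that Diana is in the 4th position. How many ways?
Fix one position: (6-1)! = 120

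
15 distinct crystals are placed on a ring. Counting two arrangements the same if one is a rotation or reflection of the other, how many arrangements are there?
(15-1)!/2 = 87178291200/2 = 43589145600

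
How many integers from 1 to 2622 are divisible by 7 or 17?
⌊2622/7⌋ + ⌊2622/17⌋ - ⌊2622/119⌋ = 374 + 154 - 22 = 506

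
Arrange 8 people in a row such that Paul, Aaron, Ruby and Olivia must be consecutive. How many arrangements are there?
Treat the 4 as one block: (8-4+1)! × 4! = 120 × 24 = 2880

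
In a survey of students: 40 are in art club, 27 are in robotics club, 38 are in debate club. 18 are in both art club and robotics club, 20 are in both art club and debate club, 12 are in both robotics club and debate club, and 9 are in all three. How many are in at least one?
|A∪B∪C| = 40+27+38-18-20-12+9 = 64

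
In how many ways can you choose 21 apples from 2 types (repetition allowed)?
C(21+2-1, 2-1) = C(22, 1) = 22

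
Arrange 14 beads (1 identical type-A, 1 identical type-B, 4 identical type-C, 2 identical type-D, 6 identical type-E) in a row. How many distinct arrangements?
14! / (1! × 1! × 4! × 2! × 6!) = 2522520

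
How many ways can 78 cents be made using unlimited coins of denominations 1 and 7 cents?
Coefficient of x^78 in 1/(1-x^1) · 1/(1-x^7). Use j coins of 7 for j = 0..⌊78/7⌋ = 11, the rest in 1s: 11 + 1 = 12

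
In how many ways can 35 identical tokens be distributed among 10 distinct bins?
C(35+10-1, 10-1) = C(44, 9) = 708930508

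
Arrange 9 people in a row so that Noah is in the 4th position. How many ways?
Fix one position: (9-1)! = 40320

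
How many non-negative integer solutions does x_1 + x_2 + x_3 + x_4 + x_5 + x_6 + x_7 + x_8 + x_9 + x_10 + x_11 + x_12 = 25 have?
C(25+12-1, 12-1) = C(36, 11) = 600805296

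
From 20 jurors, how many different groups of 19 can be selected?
C(20,19) = 20!/(19!×1!) = 20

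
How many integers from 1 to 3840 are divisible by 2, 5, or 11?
⌊3840/2⌋+⌊3840/5⌋+⌊3840/11⌋ - ⌊3840/10⌋-⌊3840/22⌋-⌊3840/55⌋ + ⌊3840/110⌋ = 1920+768+349 - 384-174-69 + 34 = 2444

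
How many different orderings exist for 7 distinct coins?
7! = 5040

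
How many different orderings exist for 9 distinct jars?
9! = 362880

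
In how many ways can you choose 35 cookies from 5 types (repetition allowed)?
C(35+5-1, 5-1) = C(39, 4) = 82251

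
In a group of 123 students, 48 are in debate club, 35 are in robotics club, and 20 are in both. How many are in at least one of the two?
|A∪B| = |A| + |B| - |A∩B| = 48 + 35 - 20 = 63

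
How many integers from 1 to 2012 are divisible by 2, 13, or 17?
⌊2012/2⌋+⌊2012/13⌋+⌊2012/17⌋ - ⌊2012/26⌋-⌊2012/34⌋-⌊2012/221⌋ + ⌊2012/442⌋ = 1006+154+118 - 77-59-9 + 4 = 1137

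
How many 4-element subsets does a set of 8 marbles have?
C(8,4) = 8!/(4!×4!) = 70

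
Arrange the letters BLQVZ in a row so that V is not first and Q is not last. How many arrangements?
By inclusion-exclusion: 5! - 2×(5-1)! + (5-2)! = 120 - 48 + 6 = 78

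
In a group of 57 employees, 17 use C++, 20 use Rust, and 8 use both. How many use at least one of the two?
|A∪B| = |A| + |B| - |A∩B| = 17 + 20 - 8 = 29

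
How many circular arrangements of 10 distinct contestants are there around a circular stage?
Circular: fix one position, arrange the rest. (10-1)! = 362880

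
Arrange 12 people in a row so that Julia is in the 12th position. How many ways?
Fix one position: (12-1)! = 39916800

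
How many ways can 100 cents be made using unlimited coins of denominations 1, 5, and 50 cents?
Coefficient of x^100 in 1/(1-x^1) · 1/(1-x^5) · 1/(1-x^50). Case on j = number of 50-cent coins (j = 0..2); remainder r = 100 - 50j is made from {1,5} in ⌊r/5⌋+1 ways. r = 100, 50, 0 → 21 + 11 + 1 = 33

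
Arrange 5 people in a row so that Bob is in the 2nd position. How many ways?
Fix one position: (5-1)! = 24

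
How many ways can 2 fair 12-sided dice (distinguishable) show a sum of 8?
Coefficient of x^8 in (x + x² + ... + x^12)^2. By inclusion-exclusion on dice exceeding 12: Σ_j (-1)^j C(2,j)·C(8-1-12j, 1) = C(2,0)·C(7,1) = 1·7 = 7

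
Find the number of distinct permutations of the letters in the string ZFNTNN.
6! / (1! × 1! × 1! × 3!) = 120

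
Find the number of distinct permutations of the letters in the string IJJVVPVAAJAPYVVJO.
17! / (1! × 1! × 1! × 2! × 5! × 4! × 3!) = 10291881600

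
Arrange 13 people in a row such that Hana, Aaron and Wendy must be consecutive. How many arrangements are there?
Treat the 3 as one block: (13-3+1)! × 3! = 39916800 × 6 = 239500800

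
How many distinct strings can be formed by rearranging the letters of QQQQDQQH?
8! / (1! × 6! × 1!) = 56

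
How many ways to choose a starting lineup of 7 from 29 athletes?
C(29,7) = 29!/(7!×22!) = 1560780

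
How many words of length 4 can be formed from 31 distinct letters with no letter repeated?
P(31,4) = 31!/(31-4)! = 755160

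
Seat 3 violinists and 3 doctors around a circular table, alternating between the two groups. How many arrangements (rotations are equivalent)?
Fix one of the violinists: (3-1)! ways for the remaining violinists, × 3! ways for the doctors = 2 × 6 = 12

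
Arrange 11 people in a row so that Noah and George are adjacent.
Treat as block: (11-1)! × 2! = 3628800 × 2 = 7257600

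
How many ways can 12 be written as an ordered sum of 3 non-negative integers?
C(12+3-1, 3-1) = C(14, 2) = 91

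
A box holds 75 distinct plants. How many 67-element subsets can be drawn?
C(75,67) = 75!/(67!×8!) = 16871053725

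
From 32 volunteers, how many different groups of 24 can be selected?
C(32,24) = 32!/(24!×8!) = 10518300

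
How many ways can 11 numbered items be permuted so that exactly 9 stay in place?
Choose the 9 fixed points C(11,9) = 55, derange the rest: !2 = Σ_{j=0}^{2} (-1)^j·2!/j! = 2 - 2 + 1 = 1. Product = 55 × 1 = 55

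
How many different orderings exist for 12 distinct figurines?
12! = 479001600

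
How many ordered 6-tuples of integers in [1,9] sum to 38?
Coefficient of x^38 in (x + x² + ... + x^9)^6. By inclusion-exclusion on dice exceeding 9: Σ_j (-1)^j C(6,j)·C(38-1-9j, 5) = C(6,0)·C(37,5) - C(6,1)·C(28,5) + C(6,2)·C(19,5) - C(6,3)·C(10,5) = 1·435897 - 6·98280 + 15·11628 - 20·252 = 15597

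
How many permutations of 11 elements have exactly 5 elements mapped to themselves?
Choose the 5 fixed points C(11,5) = 462, derange the rest: !6 = Σ_{j=0}^{6} (-1)^j·6!/j! = 720 - 720 + 360 - 120 + 30 - 6 + 1 = 265. Product = 462 × 265 = 122430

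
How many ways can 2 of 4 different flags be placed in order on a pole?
P(4,2) = 4!/(4-2)! = 12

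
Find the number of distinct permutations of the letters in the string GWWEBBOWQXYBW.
13! / (1! × 1! × 3! × 1! × 1! × 4! × 1! × 1!) = 43243200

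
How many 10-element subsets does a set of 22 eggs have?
C(22,10) = 22!/(10!×12!) = 646646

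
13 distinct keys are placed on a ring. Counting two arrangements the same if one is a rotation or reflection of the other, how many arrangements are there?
(13-1)!/2 = 479001600/2 = 239500800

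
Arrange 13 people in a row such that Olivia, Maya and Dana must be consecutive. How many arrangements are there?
Treat the 3 as one block: (13-3+1)! × 3! = 39916800 × 6 = 239500800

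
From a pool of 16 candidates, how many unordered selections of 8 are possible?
C(16,8) = 16!/(8!×8!) = 12870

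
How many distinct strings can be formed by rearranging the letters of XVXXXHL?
7! / (1! × 1! × 4! × 1!) = 210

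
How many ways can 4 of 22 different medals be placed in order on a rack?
P(22,4) = 22!/(22-4)! = 175560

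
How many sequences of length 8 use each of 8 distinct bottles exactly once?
8! = 40320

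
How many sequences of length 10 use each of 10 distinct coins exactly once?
10! = 3628800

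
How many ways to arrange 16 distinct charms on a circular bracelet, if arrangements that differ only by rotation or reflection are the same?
(16-1)!/2 = 1307674368000/2 = 653837184000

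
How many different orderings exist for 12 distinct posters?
12! = 479001600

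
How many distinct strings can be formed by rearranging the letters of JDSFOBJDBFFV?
12! / (1! × 1! × 2! × 1! × 2! × 2! × 3!) = 9979200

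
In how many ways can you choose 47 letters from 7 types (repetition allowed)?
C(47+7-1, 7-1) = C(53, 6) = 22957480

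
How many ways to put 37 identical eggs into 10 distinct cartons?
C(37+10-1, 10-1) = C(46, 9) = 1101716330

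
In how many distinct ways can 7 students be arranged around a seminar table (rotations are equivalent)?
Circular: fix one position, arrange the rest. (7-1)! = 720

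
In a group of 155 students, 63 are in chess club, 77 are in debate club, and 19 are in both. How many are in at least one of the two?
|A∪B| = |A| + |B| - |A∩B| = 63 + 77 - 19 = 121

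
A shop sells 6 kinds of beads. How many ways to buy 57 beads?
C(57+6-1, 6-1) = C(62, 5) = 6471002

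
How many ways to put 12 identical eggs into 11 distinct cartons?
C(12+11-1, 11-1) = C(22, 10) = 646646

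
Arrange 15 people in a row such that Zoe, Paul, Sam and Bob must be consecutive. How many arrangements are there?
Treat the 4 as one block: (15-4+1)! × 4! = 479001600 × 24 = 11496038400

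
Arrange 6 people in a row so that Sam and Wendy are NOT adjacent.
Total - adjacent = 6! - (6-1)!×2 = 720 - 240 = 480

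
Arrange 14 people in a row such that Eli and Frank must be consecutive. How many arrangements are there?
Treat the 2 as one block: (14-2+1)! × 2! = 6227020800 × 2 = 12454041600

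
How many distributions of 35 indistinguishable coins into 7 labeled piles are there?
C(35+7-1, 7-1) = C(41, 6) = 4496388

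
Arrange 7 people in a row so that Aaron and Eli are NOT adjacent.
Total - adjacent = 7! - (7-1)!×2 = 5040 - 1440 = 3600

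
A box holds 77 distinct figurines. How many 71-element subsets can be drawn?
C(77,71) = 77!/(71!×6!) = 237093780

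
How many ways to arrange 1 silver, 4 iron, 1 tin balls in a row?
6! / (1! × 4! × 1!) = 30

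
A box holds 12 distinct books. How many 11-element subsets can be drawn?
C(12,11) = 12!/(11!×1!) = 12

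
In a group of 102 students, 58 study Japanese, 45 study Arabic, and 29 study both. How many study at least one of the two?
|A∪B| = |A| + |B| - |A∩B| = 58 + 45 - 29 = 74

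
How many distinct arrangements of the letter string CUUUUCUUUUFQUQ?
14! / (9! × 2! × 2! × 1!) = 60060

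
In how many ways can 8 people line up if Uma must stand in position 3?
Fix one position: (8-1)! = 5040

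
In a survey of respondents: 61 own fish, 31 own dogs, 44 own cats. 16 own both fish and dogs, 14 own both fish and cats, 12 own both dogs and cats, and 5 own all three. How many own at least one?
|A∪B∪C| = 61+31+44-16-14-12+5 = 99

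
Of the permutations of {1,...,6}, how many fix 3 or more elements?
Exactly j fixed points: C(6,j)·!(6-j); sum over j ≥ 3 (derangement numbers via !m = (m-1)·(!(m-1) + !(m-2)): !0..!3 = 1, 0, 1, 2). Σ_{j=3}^{6} C(6,j)·!(6-j) = C(6,3)·!3 + C(6,4)·!2 + C(6,5)·!1 + C(6,6)·!0 = 20·2 + 15·1 + 6·0 + 1·1 = 56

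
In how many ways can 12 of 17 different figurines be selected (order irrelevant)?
C(17,12) = 17!/(12!×5!) = 6188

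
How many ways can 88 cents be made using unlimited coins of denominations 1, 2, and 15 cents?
Coefficient of x^88 in 1/(1-x^1) · 1/(1-x^2) · 1/(1-x^15). Case on j = number of 15-cent coins (j = 0..5); remainder r = 88 - 15j is made from {1,2} in ⌊r/2⌋+1 ways. r = 88, 73, 58, 43, 28, 13 → 45 + 37 + 30 + 22 + 15 + 7 = 156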